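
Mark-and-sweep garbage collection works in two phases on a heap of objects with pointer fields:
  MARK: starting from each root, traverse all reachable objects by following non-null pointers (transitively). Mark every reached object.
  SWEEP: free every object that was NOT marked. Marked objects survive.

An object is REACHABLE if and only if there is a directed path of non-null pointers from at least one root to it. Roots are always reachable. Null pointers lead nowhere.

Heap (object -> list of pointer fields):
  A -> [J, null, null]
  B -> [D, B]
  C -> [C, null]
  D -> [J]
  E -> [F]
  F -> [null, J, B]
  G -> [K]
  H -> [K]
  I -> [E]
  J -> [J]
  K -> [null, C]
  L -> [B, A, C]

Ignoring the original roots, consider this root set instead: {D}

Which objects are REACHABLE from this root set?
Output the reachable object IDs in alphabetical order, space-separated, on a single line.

Answer: D J

Derivation:
Roots: D
Mark D: refs=J, marked=D
Mark J: refs=J, marked=D J
Unmarked (collected): A B C E F G H I K L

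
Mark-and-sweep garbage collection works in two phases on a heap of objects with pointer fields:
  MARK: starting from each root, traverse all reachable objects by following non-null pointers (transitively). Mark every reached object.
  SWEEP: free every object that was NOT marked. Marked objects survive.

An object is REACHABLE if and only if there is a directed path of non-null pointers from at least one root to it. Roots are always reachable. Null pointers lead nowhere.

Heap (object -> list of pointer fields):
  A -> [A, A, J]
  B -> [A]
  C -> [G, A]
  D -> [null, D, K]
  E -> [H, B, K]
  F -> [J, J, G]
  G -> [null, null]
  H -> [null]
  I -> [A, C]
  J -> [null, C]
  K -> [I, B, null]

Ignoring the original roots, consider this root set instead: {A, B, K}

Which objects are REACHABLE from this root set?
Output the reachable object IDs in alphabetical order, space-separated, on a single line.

Answer: A B C G I J K

Derivation:
Roots: A B K
Mark A: refs=A A J, marked=A
Mark B: refs=A, marked=A B
Mark K: refs=I B null, marked=A B K
Mark J: refs=null C, marked=A B J K
Mark I: refs=A C, marked=A B I J K
Mark C: refs=G A, marked=A B C I J K
Mark G: refs=null null, marked=A B C G I J K
Unmarked (collected): D E F H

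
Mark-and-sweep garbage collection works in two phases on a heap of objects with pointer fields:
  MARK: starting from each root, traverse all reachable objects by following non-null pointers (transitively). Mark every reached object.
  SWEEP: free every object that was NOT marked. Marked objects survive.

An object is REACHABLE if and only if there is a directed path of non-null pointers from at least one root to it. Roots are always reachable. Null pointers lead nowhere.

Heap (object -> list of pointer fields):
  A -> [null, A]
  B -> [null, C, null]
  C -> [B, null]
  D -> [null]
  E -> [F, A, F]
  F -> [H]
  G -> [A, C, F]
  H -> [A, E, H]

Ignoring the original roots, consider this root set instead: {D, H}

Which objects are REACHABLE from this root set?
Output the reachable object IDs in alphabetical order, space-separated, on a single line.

Answer: A D E F H

Derivation:
Roots: D H
Mark D: refs=null, marked=D
Mark H: refs=A E H, marked=D H
Mark A: refs=null A, marked=A D H
Mark E: refs=F A F, marked=A D E H
Mark F: refs=H, marked=A D E F H
Unmarked (collected): B C G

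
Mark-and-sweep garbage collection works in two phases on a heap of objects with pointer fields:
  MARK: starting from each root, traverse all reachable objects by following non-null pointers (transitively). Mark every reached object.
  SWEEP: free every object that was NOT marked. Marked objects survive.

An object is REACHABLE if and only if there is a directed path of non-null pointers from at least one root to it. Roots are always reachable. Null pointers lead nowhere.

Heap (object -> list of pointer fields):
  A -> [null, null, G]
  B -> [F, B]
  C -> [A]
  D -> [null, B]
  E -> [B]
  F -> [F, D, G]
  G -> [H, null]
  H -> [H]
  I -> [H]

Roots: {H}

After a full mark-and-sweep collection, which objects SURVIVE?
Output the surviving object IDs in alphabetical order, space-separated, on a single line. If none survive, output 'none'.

Answer: H

Derivation:
Roots: H
Mark H: refs=H, marked=H
Unmarked (collected): A B C D E F G I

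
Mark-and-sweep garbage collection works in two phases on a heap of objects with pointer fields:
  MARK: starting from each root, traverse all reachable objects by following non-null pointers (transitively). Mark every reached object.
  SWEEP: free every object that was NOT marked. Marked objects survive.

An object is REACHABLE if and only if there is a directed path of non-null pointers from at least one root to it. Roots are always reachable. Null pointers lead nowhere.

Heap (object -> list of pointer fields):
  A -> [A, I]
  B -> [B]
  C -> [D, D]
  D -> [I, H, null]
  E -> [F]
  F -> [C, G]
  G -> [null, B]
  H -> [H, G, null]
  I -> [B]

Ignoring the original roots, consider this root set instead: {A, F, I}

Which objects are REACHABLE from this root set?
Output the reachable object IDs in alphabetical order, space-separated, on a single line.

Roots: A F I
Mark A: refs=A I, marked=A
Mark F: refs=C G, marked=A F
Mark I: refs=B, marked=A F I
Mark C: refs=D D, marked=A C F I
Mark G: refs=null B, marked=A C F G I
Mark B: refs=B, marked=A B C F G I
Mark D: refs=I H null, marked=A B C D F G I
Mark H: refs=H G null, marked=A B C D F G H I
Unmarked (collected): E

Answer: A B C D F G H I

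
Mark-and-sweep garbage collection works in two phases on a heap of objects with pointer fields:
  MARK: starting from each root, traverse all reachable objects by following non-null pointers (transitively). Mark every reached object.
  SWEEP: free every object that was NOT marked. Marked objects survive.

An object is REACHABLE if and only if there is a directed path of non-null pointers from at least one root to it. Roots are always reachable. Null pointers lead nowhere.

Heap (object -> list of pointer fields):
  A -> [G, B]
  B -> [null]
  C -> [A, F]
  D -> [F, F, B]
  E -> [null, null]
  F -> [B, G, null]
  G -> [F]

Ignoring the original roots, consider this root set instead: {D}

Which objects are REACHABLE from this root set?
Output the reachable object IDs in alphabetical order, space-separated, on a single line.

Answer: B D F G

Derivation:
Roots: D
Mark D: refs=F F B, marked=D
Mark F: refs=B G null, marked=D F
Mark B: refs=null, marked=B D F
Mark G: refs=F, marked=B D F G
Unmarked (collected): A C E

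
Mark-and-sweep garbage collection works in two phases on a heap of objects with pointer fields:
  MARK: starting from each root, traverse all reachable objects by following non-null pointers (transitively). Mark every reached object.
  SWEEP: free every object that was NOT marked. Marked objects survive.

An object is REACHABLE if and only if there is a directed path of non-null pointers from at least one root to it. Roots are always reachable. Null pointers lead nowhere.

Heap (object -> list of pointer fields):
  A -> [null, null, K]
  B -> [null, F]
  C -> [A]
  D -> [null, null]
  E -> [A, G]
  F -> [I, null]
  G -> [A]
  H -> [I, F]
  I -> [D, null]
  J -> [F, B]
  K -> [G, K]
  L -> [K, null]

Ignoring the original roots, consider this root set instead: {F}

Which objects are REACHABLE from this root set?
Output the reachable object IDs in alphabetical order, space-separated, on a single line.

Answer: D F I

Derivation:
Roots: F
Mark F: refs=I null, marked=F
Mark I: refs=D null, marked=F I
Mark D: refs=null null, marked=D F I
Unmarked (collected): A B C E G H J K L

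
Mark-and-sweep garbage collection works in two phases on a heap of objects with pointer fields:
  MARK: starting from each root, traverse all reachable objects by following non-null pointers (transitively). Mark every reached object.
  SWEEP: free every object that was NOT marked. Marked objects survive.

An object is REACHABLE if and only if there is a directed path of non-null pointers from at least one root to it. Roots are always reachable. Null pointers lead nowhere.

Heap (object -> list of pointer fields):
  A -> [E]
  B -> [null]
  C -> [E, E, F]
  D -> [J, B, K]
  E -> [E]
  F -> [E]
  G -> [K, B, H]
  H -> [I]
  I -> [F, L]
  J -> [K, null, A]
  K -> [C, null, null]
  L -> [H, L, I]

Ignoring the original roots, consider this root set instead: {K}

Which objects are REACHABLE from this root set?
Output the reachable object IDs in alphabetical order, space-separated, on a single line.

Answer: C E F K

Derivation:
Roots: K
Mark K: refs=C null null, marked=K
Mark C: refs=E E F, marked=C K
Mark E: refs=E, marked=C E K
Mark F: refs=E, marked=C E F K
Unmarked (collected): A B D G H I J L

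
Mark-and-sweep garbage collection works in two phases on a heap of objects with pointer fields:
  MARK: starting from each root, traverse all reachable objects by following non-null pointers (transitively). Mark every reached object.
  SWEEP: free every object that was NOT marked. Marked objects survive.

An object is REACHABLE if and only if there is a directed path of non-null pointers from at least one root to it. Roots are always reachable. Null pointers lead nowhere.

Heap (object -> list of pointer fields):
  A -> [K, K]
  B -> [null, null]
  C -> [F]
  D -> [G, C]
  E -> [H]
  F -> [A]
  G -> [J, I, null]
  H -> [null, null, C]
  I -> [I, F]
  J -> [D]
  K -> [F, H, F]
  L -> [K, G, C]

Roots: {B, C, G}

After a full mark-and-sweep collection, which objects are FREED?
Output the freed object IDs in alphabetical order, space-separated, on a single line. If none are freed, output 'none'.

Answer: E L

Derivation:
Roots: B C G
Mark B: refs=null null, marked=B
Mark C: refs=F, marked=B C
Mark G: refs=J I null, marked=B C G
Mark F: refs=A, marked=B C F G
Mark J: refs=D, marked=B C F G J
Mark I: refs=I F, marked=B C F G I J
Mark A: refs=K K, marked=A B C F G I J
Mark D: refs=G C, marked=A B C D F G I J
Mark K: refs=F H F, marked=A B C D F G I J K
Mark H: refs=null null C, marked=A B C D F G H I J K
Unmarked (collected): E L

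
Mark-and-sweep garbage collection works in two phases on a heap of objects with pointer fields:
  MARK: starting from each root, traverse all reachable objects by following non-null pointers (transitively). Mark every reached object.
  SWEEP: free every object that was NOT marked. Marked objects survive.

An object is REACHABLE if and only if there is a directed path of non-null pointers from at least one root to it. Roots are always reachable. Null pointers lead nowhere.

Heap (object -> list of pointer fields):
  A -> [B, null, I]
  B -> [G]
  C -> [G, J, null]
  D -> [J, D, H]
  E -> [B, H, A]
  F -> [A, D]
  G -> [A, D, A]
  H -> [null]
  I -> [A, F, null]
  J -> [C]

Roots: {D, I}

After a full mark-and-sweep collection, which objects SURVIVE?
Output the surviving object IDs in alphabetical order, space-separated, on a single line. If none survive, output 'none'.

Roots: D I
Mark D: refs=J D H, marked=D
Mark I: refs=A F null, marked=D I
Mark J: refs=C, marked=D I J
Mark H: refs=null, marked=D H I J
Mark A: refs=B null I, marked=A D H I J
Mark F: refs=A D, marked=A D F H I J
Mark C: refs=G J null, marked=A C D F H I J
Mark B: refs=G, marked=A B C D F H I J
Mark G: refs=A D A, marked=A B C D F G H I J
Unmarked (collected): E

Answer: A B C D F G H I J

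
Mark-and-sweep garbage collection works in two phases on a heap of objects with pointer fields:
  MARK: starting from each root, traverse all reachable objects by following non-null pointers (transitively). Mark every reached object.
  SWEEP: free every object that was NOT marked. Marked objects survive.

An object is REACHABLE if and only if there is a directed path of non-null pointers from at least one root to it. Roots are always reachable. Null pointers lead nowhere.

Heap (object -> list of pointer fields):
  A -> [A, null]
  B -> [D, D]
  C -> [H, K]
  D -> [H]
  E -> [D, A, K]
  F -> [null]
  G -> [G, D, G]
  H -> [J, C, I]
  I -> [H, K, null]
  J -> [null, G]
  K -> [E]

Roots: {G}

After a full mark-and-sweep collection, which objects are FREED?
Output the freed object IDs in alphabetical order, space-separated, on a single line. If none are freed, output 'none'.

Roots: G
Mark G: refs=G D G, marked=G
Mark D: refs=H, marked=D G
Mark H: refs=J C I, marked=D G H
Mark J: refs=null G, marked=D G H J
Mark C: refs=H K, marked=C D G H J
Mark I: refs=H K null, marked=C D G H I J
Mark K: refs=E, marked=C D G H I J K
Mark E: refs=D A K, marked=C D E G H I J K
Mark A: refs=A null, marked=A C D E G H I J K
Unmarked (collected): B F

Answer: B F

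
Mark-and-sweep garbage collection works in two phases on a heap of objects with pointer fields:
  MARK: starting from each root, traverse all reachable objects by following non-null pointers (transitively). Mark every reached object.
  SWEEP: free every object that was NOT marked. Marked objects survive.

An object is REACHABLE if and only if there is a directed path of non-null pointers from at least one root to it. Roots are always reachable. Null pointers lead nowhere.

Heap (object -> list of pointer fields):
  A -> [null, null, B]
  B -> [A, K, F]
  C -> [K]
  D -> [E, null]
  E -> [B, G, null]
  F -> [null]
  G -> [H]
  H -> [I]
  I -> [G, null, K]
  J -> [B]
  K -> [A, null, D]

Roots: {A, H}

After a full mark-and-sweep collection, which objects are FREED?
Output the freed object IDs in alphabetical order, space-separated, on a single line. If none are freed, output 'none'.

Answer: C J

Derivation:
Roots: A H
Mark A: refs=null null B, marked=A
Mark H: refs=I, marked=A H
Mark B: refs=A K F, marked=A B H
Mark I: refs=G null K, marked=A B H I
Mark K: refs=A null D, marked=A B H I K
Mark F: refs=null, marked=A B F H I K
Mark G: refs=H, marked=A B F G H I K
Mark D: refs=E null, marked=A B D F G H I K
Mark E: refs=B G null, marked=A B D E F G H I K
Unmarked (collected): C J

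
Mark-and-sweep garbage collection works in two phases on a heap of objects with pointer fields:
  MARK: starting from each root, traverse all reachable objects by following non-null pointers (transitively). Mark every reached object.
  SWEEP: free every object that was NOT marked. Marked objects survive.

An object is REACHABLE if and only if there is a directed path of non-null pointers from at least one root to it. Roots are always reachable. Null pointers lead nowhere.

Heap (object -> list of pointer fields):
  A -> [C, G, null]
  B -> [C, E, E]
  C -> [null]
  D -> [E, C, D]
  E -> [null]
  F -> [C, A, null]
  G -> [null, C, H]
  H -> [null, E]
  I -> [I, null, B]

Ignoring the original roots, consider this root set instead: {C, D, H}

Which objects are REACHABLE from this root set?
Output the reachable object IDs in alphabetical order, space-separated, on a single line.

Answer: C D E H

Derivation:
Roots: C D H
Mark C: refs=null, marked=C
Mark D: refs=E C D, marked=C D
Mark H: refs=null E, marked=C D H
Mark E: refs=null, marked=C D E H
Unmarked (collected): A B F G I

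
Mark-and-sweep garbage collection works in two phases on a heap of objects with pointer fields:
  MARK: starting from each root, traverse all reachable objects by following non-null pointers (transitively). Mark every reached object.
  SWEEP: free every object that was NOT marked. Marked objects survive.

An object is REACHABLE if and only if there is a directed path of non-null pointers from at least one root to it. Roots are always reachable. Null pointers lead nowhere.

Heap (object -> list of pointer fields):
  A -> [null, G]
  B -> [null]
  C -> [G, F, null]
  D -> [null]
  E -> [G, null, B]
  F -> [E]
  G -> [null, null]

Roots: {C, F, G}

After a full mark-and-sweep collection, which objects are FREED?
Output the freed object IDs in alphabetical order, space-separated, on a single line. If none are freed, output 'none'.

Roots: C F G
Mark C: refs=G F null, marked=C
Mark F: refs=E, marked=C F
Mark G: refs=null null, marked=C F G
Mark E: refs=G null B, marked=C E F G
Mark B: refs=null, marked=B C E F G
Unmarked (collected): A D

Answer: A D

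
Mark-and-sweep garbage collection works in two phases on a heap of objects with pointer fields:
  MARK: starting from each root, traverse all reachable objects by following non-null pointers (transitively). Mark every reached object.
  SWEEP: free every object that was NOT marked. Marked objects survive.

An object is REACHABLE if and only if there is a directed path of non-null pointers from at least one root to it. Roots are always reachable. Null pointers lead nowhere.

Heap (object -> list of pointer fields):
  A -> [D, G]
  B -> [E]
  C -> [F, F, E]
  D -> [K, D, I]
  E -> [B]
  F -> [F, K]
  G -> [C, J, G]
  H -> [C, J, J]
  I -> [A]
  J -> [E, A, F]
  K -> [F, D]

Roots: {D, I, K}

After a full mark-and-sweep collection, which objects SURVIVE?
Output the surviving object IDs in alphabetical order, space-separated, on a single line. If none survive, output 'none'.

Roots: D I K
Mark D: refs=K D I, marked=D
Mark I: refs=A, marked=D I
Mark K: refs=F D, marked=D I K
Mark A: refs=D G, marked=A D I K
Mark F: refs=F K, marked=A D F I K
Mark G: refs=C J G, marked=A D F G I K
Mark C: refs=F F E, marked=A C D F G I K
Mark J: refs=E A F, marked=A C D F G I J K
Mark E: refs=B, marked=A C D E F G I J K
Mark B: refs=E, marked=A B C D E F G I J K
Unmarked (collected): H

Answer: A B C D E F G I J K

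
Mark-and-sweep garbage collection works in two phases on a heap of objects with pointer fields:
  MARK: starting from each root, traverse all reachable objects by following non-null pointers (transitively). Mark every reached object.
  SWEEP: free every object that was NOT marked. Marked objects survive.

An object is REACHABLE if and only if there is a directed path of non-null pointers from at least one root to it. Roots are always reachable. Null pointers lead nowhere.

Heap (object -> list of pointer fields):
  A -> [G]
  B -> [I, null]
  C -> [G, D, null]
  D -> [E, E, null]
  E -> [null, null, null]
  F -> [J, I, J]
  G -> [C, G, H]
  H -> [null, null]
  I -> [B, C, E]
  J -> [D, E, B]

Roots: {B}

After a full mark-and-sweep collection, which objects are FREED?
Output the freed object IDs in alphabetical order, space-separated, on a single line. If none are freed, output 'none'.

Answer: A F J

Derivation:
Roots: B
Mark B: refs=I null, marked=B
Mark I: refs=B C E, marked=B I
Mark C: refs=G D null, marked=B C I
Mark E: refs=null null null, marked=B C E I
Mark G: refs=C G H, marked=B C E G I
Mark D: refs=E E null, marked=B C D E G I
Mark H: refs=null null, marked=B C D E G H I
Unmarked (collected): A F J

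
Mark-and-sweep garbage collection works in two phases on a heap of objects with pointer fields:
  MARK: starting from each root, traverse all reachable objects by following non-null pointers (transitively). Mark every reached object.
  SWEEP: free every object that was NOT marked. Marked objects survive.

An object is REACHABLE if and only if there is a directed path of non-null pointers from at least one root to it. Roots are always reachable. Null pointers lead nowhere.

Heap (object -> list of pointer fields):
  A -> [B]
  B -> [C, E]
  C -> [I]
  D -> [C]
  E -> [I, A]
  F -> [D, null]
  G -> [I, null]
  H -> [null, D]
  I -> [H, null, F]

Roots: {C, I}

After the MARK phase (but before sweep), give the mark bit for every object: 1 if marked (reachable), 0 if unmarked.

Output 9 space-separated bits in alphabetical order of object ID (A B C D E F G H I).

Answer: 0 0 1 1 0 1 0 1 1

Derivation:
Roots: C I
Mark C: refs=I, marked=C
Mark I: refs=H null F, marked=C I
Mark H: refs=null D, marked=C H I
Mark F: refs=D null, marked=C F H I
Mark D: refs=C, marked=C D F H I
Unmarked (collected): A B E G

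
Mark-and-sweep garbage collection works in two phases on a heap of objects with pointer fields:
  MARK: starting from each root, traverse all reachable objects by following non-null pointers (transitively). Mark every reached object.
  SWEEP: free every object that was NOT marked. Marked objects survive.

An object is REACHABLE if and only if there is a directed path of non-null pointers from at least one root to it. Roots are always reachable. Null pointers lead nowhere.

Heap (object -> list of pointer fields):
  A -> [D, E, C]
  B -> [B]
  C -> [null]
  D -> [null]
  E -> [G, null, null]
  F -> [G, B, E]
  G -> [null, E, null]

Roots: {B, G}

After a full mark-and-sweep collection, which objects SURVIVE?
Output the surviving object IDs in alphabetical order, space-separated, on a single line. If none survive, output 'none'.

Roots: B G
Mark B: refs=B, marked=B
Mark G: refs=null E null, marked=B G
Mark E: refs=G null null, marked=B E G
Unmarked (collected): A C D F

Answer: B E G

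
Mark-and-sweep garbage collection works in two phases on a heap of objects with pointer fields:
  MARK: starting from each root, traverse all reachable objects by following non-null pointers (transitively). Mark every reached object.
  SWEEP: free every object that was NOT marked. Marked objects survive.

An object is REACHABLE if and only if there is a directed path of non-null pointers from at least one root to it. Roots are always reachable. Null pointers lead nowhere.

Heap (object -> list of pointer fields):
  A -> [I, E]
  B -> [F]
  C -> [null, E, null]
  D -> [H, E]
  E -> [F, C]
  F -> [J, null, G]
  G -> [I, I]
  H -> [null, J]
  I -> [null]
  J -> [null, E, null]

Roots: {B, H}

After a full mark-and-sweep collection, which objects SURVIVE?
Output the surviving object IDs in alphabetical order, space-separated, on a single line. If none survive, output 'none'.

Answer: B C E F G H I J

Derivation:
Roots: B H
Mark B: refs=F, marked=B
Mark H: refs=null J, marked=B H
Mark F: refs=J null G, marked=B F H
Mark J: refs=null E null, marked=B F H J
Mark G: refs=I I, marked=B F G H J
Mark E: refs=F C, marked=B E F G H J
Mark I: refs=null, marked=B E F G H I J
Mark C: refs=null E null, marked=B C E F G H I J
Unmarked (collected): A D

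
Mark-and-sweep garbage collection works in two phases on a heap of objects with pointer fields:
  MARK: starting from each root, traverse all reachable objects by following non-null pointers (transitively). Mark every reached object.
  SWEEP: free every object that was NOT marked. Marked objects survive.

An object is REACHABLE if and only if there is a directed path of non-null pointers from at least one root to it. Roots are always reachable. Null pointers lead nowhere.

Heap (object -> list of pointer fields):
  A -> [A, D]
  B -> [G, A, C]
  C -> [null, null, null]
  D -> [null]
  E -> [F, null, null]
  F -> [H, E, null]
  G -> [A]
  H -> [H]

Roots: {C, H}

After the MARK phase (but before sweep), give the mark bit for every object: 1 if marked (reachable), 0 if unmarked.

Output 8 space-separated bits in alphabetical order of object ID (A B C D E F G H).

Roots: C H
Mark C: refs=null null null, marked=C
Mark H: refs=H, marked=C H
Unmarked (collected): A B D E F G

Answer: 0 0 1 0 0 0 0 1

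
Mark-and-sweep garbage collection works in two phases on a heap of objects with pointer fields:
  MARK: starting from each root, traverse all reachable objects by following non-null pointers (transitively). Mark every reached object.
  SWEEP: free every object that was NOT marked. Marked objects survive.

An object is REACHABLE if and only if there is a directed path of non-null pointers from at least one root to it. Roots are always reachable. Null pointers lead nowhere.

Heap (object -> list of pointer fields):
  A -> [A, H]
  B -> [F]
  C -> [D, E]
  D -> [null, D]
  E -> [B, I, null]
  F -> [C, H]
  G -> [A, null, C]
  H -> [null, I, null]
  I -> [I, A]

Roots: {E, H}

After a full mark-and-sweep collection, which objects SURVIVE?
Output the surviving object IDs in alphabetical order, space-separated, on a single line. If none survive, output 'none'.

Answer: A B C D E F H I

Derivation:
Roots: E H
Mark E: refs=B I null, marked=E
Mark H: refs=null I null, marked=E H
Mark B: refs=F, marked=B E H
Mark I: refs=I A, marked=B E H I
Mark F: refs=C H, marked=B E F H I
Mark A: refs=A H, marked=A B E F H I
Mark C: refs=D E, marked=A B C E F H I
Mark D: refs=null D, marked=A B C D E F H I
Unmarked (collected): G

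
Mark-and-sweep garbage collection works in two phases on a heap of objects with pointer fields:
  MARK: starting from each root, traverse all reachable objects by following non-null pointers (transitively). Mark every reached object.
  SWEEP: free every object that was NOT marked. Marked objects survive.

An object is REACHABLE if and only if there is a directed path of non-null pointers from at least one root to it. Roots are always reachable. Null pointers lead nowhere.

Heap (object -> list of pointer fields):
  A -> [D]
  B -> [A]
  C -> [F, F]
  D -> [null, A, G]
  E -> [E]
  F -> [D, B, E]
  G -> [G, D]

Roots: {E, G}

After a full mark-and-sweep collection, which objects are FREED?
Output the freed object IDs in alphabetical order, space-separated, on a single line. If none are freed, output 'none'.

Answer: B C F

Derivation:
Roots: E G
Mark E: refs=E, marked=E
Mark G: refs=G D, marked=E G
Mark D: refs=null A G, marked=D E G
Mark A: refs=D, marked=A D E G
Unmarked (collected): B C F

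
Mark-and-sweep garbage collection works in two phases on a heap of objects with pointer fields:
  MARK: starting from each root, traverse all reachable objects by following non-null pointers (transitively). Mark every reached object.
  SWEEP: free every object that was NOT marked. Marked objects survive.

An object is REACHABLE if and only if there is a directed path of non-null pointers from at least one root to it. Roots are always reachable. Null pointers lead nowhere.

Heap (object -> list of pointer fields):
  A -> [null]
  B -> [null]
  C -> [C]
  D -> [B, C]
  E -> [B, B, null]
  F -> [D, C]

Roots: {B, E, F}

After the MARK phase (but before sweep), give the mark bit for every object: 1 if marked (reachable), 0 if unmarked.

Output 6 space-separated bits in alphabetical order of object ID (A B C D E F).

Roots: B E F
Mark B: refs=null, marked=B
Mark E: refs=B B null, marked=B E
Mark F: refs=D C, marked=B E F
Mark D: refs=B C, marked=B D E F
Mark C: refs=C, marked=B C D E F
Unmarked (collected): A

Answer: 0 1 1 1 1 1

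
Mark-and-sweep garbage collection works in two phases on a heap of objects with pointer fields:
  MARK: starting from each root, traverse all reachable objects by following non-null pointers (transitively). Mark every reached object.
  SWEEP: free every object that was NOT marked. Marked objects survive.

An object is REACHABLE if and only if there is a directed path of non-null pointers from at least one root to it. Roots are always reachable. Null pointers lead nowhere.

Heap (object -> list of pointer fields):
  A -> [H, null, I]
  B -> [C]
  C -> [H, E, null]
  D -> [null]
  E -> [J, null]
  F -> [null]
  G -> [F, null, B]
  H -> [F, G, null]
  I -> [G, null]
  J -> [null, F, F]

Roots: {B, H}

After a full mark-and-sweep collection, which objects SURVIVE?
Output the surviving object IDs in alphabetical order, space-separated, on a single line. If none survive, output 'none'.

Answer: B C E F G H J

Derivation:
Roots: B H
Mark B: refs=C, marked=B
Mark H: refs=F G null, marked=B H
Mark C: refs=H E null, marked=B C H
Mark F: refs=null, marked=B C F H
Mark G: refs=F null B, marked=B C F G H
Mark E: refs=J null, marked=B C E F G H
Mark J: refs=null F F, marked=B C E F G H J
Unmarked (collected): A D I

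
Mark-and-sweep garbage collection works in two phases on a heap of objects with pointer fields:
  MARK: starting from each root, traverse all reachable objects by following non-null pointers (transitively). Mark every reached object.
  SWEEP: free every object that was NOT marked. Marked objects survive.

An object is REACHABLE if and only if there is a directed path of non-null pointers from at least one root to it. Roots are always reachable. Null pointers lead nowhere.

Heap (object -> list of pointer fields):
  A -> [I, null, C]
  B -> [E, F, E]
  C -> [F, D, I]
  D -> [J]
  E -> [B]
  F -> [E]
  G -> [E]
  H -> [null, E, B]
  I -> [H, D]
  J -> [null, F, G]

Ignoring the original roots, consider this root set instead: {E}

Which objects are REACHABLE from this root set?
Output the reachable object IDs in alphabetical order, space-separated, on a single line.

Roots: E
Mark E: refs=B, marked=E
Mark B: refs=E F E, marked=B E
Mark F: refs=E, marked=B E F
Unmarked (collected): A C D G H I J

Answer: B E F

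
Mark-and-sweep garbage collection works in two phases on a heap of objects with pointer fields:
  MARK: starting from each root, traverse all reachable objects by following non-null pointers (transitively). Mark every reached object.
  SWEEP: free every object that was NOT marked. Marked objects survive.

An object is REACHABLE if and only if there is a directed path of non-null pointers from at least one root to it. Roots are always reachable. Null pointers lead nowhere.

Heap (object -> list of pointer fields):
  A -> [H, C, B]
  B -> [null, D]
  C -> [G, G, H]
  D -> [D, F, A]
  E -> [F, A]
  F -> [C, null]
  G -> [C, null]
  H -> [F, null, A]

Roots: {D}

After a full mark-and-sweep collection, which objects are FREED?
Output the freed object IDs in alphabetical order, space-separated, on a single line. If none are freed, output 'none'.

Roots: D
Mark D: refs=D F A, marked=D
Mark F: refs=C null, marked=D F
Mark A: refs=H C B, marked=A D F
Mark C: refs=G G H, marked=A C D F
Mark H: refs=F null A, marked=A C D F H
Mark B: refs=null D, marked=A B C D F H
Mark G: refs=C null, marked=A B C D F G H
Unmarked (collected): E

Answer: E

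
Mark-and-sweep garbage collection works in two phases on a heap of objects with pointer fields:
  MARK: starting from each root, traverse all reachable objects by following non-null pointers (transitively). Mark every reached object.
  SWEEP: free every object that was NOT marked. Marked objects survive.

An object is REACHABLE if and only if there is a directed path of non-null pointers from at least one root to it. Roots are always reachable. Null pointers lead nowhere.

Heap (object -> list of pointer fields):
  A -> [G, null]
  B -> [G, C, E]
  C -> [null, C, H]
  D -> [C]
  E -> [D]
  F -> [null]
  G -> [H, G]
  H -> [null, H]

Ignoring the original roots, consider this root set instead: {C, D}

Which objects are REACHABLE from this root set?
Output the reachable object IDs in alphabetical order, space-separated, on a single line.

Roots: C D
Mark C: refs=null C H, marked=C
Mark D: refs=C, marked=C D
Mark H: refs=null H, marked=C D H
Unmarked (collected): A B E F G

Answer: C D H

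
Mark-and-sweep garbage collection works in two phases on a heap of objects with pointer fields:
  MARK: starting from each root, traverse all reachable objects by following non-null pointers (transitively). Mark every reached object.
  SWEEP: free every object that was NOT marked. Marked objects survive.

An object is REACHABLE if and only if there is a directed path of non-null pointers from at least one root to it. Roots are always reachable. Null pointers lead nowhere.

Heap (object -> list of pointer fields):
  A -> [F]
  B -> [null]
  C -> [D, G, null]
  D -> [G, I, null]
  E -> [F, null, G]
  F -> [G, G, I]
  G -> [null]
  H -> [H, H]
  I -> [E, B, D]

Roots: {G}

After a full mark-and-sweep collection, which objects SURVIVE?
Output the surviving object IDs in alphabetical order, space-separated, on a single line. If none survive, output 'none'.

Roots: G
Mark G: refs=null, marked=G
Unmarked (collected): A B C D E F H I

Answer: G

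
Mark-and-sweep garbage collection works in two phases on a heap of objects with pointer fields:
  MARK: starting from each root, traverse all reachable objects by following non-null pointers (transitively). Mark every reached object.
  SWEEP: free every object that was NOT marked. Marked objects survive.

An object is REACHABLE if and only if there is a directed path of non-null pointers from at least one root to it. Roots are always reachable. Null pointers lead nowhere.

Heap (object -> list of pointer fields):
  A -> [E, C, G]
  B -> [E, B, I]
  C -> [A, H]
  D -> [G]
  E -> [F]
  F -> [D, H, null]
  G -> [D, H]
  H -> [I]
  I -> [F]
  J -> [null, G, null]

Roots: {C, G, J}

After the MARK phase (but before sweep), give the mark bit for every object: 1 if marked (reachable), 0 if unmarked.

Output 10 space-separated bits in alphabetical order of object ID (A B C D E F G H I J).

Roots: C G J
Mark C: refs=A H, marked=C
Mark G: refs=D H, marked=C G
Mark J: refs=null G null, marked=C G J
Mark A: refs=E C G, marked=A C G J
Mark H: refs=I, marked=A C G H J
Mark D: refs=G, marked=A C D G H J
Mark E: refs=F, marked=A C D E G H J
Mark I: refs=F, marked=A C D E G H I J
Mark F: refs=D H null, marked=A C D E F G H I J
Unmarked (collected): B

Answer: 1 0 1 1 1 1 1 1 1 1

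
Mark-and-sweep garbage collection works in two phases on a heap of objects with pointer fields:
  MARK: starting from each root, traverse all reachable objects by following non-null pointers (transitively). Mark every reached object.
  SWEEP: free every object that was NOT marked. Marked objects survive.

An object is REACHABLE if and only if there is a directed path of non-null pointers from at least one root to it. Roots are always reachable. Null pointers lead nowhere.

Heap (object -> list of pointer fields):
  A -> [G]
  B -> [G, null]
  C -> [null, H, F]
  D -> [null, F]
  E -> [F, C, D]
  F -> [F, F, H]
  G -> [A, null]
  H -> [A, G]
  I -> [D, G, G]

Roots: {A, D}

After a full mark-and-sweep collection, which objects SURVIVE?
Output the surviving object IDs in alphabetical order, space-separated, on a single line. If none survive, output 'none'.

Roots: A D
Mark A: refs=G, marked=A
Mark D: refs=null F, marked=A D
Mark G: refs=A null, marked=A D G
Mark F: refs=F F H, marked=A D F G
Mark H: refs=A G, marked=A D F G H
Unmarked (collected): B C E I

Answer: A D F G H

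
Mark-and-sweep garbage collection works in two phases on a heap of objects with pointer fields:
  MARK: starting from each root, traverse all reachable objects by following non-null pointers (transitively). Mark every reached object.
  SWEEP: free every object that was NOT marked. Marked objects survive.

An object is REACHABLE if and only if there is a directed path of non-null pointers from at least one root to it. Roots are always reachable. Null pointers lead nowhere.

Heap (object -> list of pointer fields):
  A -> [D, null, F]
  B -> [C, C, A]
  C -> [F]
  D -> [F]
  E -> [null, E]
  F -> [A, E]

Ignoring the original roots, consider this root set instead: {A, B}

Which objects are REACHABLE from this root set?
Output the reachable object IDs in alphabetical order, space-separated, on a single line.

Answer: A B C D E F

Derivation:
Roots: A B
Mark A: refs=D null F, marked=A
Mark B: refs=C C A, marked=A B
Mark D: refs=F, marked=A B D
Mark F: refs=A E, marked=A B D F
Mark C: refs=F, marked=A B C D F
Mark E: refs=null E, marked=A B C D E F
Unmarked (collected): (none)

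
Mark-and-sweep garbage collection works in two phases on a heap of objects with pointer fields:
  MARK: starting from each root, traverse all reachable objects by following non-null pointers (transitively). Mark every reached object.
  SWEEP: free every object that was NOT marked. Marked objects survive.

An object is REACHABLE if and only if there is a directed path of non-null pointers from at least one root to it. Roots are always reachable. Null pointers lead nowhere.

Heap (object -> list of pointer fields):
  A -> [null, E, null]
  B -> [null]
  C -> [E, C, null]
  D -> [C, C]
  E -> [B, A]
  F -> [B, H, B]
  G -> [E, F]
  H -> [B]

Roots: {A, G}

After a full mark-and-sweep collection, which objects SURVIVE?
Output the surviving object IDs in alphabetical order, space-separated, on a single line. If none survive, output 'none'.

Answer: A B E F G H

Derivation:
Roots: A G
Mark A: refs=null E null, marked=A
Mark G: refs=E F, marked=A G
Mark E: refs=B A, marked=A E G
Mark F: refs=B H B, marked=A E F G
Mark B: refs=null, marked=A B E F G
Mark H: refs=B, marked=A B E F G H
Unmarked (collected): C D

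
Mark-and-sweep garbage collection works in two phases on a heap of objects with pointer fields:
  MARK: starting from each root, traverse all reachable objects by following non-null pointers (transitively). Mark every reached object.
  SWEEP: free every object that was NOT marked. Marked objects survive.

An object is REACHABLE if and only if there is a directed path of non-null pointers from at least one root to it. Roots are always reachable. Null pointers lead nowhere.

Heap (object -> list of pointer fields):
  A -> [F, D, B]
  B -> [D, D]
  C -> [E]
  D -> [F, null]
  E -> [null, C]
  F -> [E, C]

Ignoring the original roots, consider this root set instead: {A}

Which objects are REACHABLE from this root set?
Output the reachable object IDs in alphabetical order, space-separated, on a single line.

Answer: A B C D E F

Derivation:
Roots: A
Mark A: refs=F D B, marked=A
Mark F: refs=E C, marked=A F
Mark D: refs=F null, marked=A D F
Mark B: refs=D D, marked=A B D F
Mark E: refs=null C, marked=A B D E F
Mark C: refs=E, marked=A B C D E F
Unmarked (collected): (none)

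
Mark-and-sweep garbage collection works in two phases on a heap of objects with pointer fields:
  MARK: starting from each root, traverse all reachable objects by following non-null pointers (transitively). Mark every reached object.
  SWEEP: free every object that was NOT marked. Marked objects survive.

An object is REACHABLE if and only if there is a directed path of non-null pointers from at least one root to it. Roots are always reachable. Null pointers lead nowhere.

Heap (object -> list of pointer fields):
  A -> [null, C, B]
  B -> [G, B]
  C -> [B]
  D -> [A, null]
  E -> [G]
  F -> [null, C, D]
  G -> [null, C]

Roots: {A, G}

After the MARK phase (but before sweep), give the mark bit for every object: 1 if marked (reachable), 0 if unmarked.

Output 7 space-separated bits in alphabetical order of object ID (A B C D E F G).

Roots: A G
Mark A: refs=null C B, marked=A
Mark G: refs=null C, marked=A G
Mark C: refs=B, marked=A C G
Mark B: refs=G B, marked=A B C G
Unmarked (collected): D E F

Answer: 1 1 1 0 0 0 1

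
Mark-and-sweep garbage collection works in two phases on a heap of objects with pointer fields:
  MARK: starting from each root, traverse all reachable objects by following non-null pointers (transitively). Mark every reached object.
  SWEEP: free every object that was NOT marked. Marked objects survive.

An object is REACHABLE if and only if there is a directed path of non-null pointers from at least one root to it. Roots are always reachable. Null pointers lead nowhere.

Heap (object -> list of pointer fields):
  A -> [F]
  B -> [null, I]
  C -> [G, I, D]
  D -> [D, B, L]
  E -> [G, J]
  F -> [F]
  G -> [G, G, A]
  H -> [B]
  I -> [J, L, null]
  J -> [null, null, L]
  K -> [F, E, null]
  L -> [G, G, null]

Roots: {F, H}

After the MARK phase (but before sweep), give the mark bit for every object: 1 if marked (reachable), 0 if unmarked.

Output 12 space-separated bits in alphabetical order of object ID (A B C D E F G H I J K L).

Answer: 1 1 0 0 0 1 1 1 1 1 0 1

Derivation:
Roots: F H
Mark F: refs=F, marked=F
Mark H: refs=B, marked=F H
Mark B: refs=null I, marked=B F H
Mark I: refs=J L null, marked=B F H I
Mark J: refs=null null L, marked=B F H I J
Mark L: refs=G G null, marked=B F H I J L
Mark G: refs=G G A, marked=B F G H I J L
Mark A: refs=F, marked=A B F G H I J L
Unmarked (collected): C D E K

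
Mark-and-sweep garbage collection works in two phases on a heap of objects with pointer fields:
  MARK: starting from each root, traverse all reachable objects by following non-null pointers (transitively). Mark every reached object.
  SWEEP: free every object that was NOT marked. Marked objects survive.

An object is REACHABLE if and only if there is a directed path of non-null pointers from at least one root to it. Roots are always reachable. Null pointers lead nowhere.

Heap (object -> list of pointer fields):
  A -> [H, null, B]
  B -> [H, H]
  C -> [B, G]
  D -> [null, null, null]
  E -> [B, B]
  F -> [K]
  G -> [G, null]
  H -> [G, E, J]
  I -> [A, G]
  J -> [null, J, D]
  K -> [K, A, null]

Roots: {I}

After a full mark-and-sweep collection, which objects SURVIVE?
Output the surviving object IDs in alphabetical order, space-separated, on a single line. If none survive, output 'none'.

Answer: A B D E G H I J

Derivation:
Roots: I
Mark I: refs=A G, marked=I
Mark A: refs=H null B, marked=A I
Mark G: refs=G null, marked=A G I
Mark H: refs=G E J, marked=A G H I
Mark B: refs=H H, marked=A B G H I
Mark E: refs=B B, marked=A B E G H I
Mark J: refs=null J D, marked=A B E G H I J
Mark D: refs=null null null, marked=A B D E G H I J
Unmarked (collected): C F K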